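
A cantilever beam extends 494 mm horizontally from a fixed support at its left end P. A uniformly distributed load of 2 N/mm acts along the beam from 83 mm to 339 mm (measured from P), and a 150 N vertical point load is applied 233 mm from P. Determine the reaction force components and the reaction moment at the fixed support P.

Resultant of the distributed load: 2 × 256 = 512 N at 211 mm from P.
ΣF_x = 0: P_x = 0.
ΣF_y = 0: P_y − 2·256 − 150 = 0 → P_y = 662.0 N.
ΣM about P: M_P − (2·256)·211 − 150·233 = 0 → M_P = 143000 N·mm.

P_x = 0, P_y = 662.0 N, M_P = 143000 N·mm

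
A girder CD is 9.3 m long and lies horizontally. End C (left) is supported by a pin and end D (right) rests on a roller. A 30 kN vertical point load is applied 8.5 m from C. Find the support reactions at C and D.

C_x = 0, C_y = 2.581 kN, D_y = 27.42 kN

Taking moments about C: D_y·9.3 − 30·8.5 = 0 → D_y = 255/9.3 = 27.4194 ≈ 27.42 kN.
ΣF_y = 0: C_y + 27.4194 − 30 = 0 → C_y = 2.581 kN.
ΣF_x = 0: no horizontal applied forces, so C_x = 0.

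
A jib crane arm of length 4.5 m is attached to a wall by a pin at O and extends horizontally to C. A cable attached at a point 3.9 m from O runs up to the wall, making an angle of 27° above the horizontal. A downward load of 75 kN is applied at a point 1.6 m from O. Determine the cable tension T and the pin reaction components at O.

ΣM about O: T·sin27°·3.9 − 75·1.6 = 0 → T = 120/(3.9·0.45399) = 67.7751 ≈ 67.78 kN.
ΣF_x = 0: O_x − T·cos27° = 0 → O_x = 67.7751 × 0.891007 = 60.39 kN.
ΣF_y = 0: O_y + T·sin27° − 75 = 0 → O_y = 75 − 67.7751 × 0.45399 = 44.23 kN.

T = 67.78 kN, O_x = 60.39 kN, O_y = 44.23 kN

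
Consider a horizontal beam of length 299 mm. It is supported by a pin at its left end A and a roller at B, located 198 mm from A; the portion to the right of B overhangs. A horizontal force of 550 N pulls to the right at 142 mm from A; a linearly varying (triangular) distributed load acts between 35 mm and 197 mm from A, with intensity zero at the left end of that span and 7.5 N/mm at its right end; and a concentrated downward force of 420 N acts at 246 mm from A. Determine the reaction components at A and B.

Resultant of the triangular load: ½ × 7.5 × 162 = 607.5 N, acting at 143 mm from A (one-third of the span from the peak).
ΣM about A: B_y·198 − (½·7.5·162)·143 − 420·246 = 0 → B_y = 190192.5/198 = 960.568 ≈ 960.6 N.
ΣF_y = 0: A_y + 960.568 − ½·7.5·162 − 420 = 0 → A_y = 66.93 N.
ΣF_x = 0: A_x + 550 = 0 → A_x = -550.0 N.

A_x = -550.0 N, A_y = 66.93 N, B_y = 960.6 N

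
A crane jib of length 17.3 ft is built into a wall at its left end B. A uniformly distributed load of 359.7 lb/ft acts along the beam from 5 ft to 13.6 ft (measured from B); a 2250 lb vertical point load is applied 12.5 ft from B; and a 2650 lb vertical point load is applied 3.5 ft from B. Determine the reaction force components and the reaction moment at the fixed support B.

B_x = 0, B_y = 7993 lb, M_B = 66170 lb·ft

Resultant of the distributed load: 359.7 × 8.6 = 3093.42 lb at 9.3 ft from B.
ΣF_x = 0: B_x = 0.
ΣF_y = 0: B_y − 359.7·8.6 − 2250 − 2650 = 0 → B_y = 7993 lb.
ΣM about B: M_B − (359.7·8.6)·9.3 − 2250·12.5 − 2650·3.5 = 0 → M_B = 66170 lb·ft.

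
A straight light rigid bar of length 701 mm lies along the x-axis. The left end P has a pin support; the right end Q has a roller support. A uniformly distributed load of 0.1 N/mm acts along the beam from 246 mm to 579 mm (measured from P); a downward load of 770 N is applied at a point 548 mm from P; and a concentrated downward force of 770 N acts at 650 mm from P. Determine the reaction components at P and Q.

P_x = 0, P_y = 237.8 N, Q_y = 1336 N

Resultant of the distributed load: 0.1 × 333 = 33.3 N at 412.5 mm from P.
Taking moments about P: Q_y·701 − (0.1·333)·412.5 − 770·548 − 770·650 = 0 → Q_y = 936196.25/701 = 1335.52 ≈ 1336 N.
ΣF_y = 0: P_y + 1335.52 − 0.1·333 − 770 − 770 = 0 → P_y = 237.8 N.
ΣF_x = 0: no horizontal applied forces, so P_x = 0.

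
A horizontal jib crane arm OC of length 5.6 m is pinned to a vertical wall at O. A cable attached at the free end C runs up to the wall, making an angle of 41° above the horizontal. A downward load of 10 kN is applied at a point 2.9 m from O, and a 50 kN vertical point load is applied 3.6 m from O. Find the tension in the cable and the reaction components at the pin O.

ΣM about O: T·sin41°·5.6 − 10·2.9 − 50·3.6 = 0 → T = 209/(5.6·0.656059) = 56.8873 ≈ 56.89 kN.
ΣF_x = 0: O_x − T·cos41° = 0 → O_x = 56.8873 × 0.75471 = 42.93 kN.
ΣF_y = 0: O_y + T·sin41° − 10 − 50 = 0 → O_y = 60 − 56.8873 × 0.656059 = 22.68 kN.

T = 56.89 kN, O_x = 42.93 kN, O_y = 22.68 kN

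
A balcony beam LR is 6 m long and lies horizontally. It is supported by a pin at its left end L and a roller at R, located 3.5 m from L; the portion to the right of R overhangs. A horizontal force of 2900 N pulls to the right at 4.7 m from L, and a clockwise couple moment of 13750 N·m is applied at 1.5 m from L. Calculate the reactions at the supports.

L_x = -2900 N, L_y = -3929 N, R_y = 3929 N

ΣM about L: R_y·3.5 − 13750 = 0 → R_y = 13750/3.5 = 3928.57 ≈ 3929 N.
ΣF_y = 0: L_y + 3928.57  = 0 → L_y = -3929 N.
ΣF_x = 0: L_x + 2900 = 0 → L_x = -2900 N.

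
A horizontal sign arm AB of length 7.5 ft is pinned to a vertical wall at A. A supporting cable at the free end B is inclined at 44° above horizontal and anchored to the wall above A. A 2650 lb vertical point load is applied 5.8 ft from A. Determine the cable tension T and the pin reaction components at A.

ΣM about A: T·sin44°·7.5 − 2650·5.8 = 0 → T = 15370/(7.5·0.694658) = 2950.13 ≈ 2950 lb.
ΣF_x = 0: A_x − T·cos44° = 0 → A_x = 2950.13 × 0.71934 = 2122 lb.
ΣF_y = 0: A_y + T·sin44° − 2650 = 0 → A_y = 2650 − 2950.13 × 0.694658 = 600.7 lb.

T = 2950 lb, A_x = 2122 lb, A_y = 600.7 lb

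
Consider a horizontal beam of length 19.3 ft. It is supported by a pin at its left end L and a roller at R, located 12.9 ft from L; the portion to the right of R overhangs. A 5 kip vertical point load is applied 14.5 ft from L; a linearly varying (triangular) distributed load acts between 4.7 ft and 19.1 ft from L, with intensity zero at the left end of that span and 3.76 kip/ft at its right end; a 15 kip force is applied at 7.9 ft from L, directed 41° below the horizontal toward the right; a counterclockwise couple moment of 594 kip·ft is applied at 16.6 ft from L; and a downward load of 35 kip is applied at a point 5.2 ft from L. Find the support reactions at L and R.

Resultant of the triangular load: ½ × 3.76 × 14.4 = 27.072 kip, acting at 14.3 ft from L (one-third of the span from the peak).
Taking moments about L: R_y·12.9 − 5·14.5 − (½·3.76·14.4)·14.3 − 15·sin41°·7.9 + 594 − 35·5.2 = 0 → R_y = 125.373/12.9 = 9.71884 ≈ 9.719 kip.
ΣF_y = 0: L_y + 9.71884 − 5 − ½·3.76·14.4 − 15·sin41° − 35 = 0 → L_y = 67.19 kip.
ΣF_x = 0: L_x + 15·cos41° = 0 → L_x = -11.32 kip.

L_x = -11.32 kip, L_y = 67.19 kip, R_y = 9.719 kip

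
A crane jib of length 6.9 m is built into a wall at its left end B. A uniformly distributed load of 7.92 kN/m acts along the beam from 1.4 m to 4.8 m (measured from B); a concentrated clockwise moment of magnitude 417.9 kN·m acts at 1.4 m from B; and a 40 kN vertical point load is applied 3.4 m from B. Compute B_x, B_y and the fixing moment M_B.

B_x = 0, B_y = 66.93 kN, M_B = 637.4 kN·m

Resultant of the distributed load: 7.92 × 3.4 = 26.928 kN at 3.1 m from B.
ΣF_x = 0: B_x = 0.
ΣF_y = 0: B_y − 7.92·3.4 − 40 = 0 → B_y = 66.93 kN.
ΣM about B: M_B − (7.92·3.4)·3.1 − 417.9 − 40·3.4 = 0 → M_B = 637.4 kN·m.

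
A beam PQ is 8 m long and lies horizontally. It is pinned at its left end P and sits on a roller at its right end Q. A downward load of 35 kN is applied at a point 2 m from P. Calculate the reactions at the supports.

Moments about P: Q_y·8 − 35·2 = 0 → Q_y = 70/8 = 8.750 kN.
ΣF_y = 0: P_y + 8.75 − 35 = 0 → P_y = 26.25 kN.
ΣF_x = 0: no horizontal applied forces, so P_x = 0.

P_x = 0, P_y = 26.25 kN, Q_y = 8.750 kN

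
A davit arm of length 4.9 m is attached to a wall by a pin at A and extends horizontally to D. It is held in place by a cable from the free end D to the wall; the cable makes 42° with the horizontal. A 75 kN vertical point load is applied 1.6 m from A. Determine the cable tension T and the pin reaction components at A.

ΣM about A: T·sin42°·4.9 − 75·1.6 = 0 → T = 120/(4.9·0.669131) = 36.5994 ≈ 36.60 kN.
ΣF_x = 0: A_x − T·cos42° = 0 → A_x = 36.5994 × 0.743145 = 27.20 kN.
ΣF_y = 0: A_y + T·sin42° − 75 = 0 → A_y = 75 − 36.5994 × 0.669131 = 50.51 kN.

T = 36.60 kN, A_x = 27.20 kN, A_y = 50.51 kN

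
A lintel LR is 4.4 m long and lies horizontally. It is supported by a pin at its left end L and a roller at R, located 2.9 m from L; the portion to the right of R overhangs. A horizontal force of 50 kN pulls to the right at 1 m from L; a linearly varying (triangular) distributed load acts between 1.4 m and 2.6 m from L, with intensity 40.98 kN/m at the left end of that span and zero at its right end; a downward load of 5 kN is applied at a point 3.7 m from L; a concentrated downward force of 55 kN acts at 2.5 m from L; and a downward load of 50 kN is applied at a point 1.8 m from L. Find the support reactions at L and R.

Resultant of the triangular load: ½ × 40.98 × 1.2 = 24.588 kN, acting at 1.8 m from L (one-third of the span from the peak).
Taking moments about L: R_y·2.9 − (½·40.98·1.2)·1.8 − 5·3.7 − 55·2.5 − 50·1.8 = 0 → R_y = 290.2584/2.9 = 100.089 ≈ 100.1 kN.
ΣF_y = 0: L_y + 100.089 − ½·40.98·1.2 − 5 − 55 − 50 = 0 → L_y = 34.50 kN.
ΣF_x = 0: L_x + 50 = 0 → L_x = -50.00 kN.

L_x = -50.00 kN, L_y = 34.50 kN, R_y = 100.1 kN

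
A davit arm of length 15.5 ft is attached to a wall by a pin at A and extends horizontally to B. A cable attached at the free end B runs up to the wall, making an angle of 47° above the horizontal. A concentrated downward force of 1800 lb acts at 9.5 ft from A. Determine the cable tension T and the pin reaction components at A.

T = 1508 lb, A_x = 1029 lb, A_y = 696.8 lb

ΣM about A: T·sin47°·15.5 − 1800·9.5 = 0 → T = 17100/(15.5·0.731354) = 1508.47 ≈ 1508 lb.
ΣF_x = 0: A_x − T·cos47° = 0 → A_x = 1508.47 × 0.681998 = 1029 lb.
ΣF_y = 0: A_y + T·sin47° − 1800 = 0 → A_y = 1800 − 1508.47 × 0.731354 = 696.8 lb.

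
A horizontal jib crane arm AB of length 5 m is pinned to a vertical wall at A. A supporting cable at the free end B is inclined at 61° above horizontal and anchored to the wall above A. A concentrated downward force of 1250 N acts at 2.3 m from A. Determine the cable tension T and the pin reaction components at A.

T = 657.4 N, A_x = 318.7 N, A_y = 675.0 N

ΣM about A: T·sin61°·5 − 1250·2.3 = 0 → T = 2875/(5·0.87462) = 657.428 ≈ 657.4 N.
ΣF_x = 0: A_x − T·cos61° = 0 → A_x = 657.428 × 0.48481 = 318.7 N.
ΣF_y = 0: A_y + T·sin61° − 1250 = 0 → A_y = 1250 − 657.428 × 0.87462 = 675.0 N.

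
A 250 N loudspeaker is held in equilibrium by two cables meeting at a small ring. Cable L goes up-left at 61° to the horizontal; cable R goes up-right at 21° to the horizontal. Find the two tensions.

T_L = 235.7 N, T_R = 122.4 N

ΣF_x = 0: −T_L·cos61° + T_R·cos21° = 0 → T_R = 0.519301·T_L.
ΣF_y = 0: T_L·sin61° + T_R·sin21° = 250.
Substitute: T_L·(0.87462 + 0.519301·0.358368) = 250 → T_L = 235.689 ≈ 235.7 N.
Then T_R = 0.519301 × 235.689 = 122.4 N.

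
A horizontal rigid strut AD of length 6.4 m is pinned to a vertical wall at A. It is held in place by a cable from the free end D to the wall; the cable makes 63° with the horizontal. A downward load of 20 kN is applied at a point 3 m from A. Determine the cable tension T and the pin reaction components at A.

T = 10.52 kN, A_x = 4.777 kN, A_y = 10.63 kN

ΣM about A: T·sin63°·6.4 − 20·3 = 0 → T = 60/(6.4·0.891007) = 10.5218 ≈ 10.52 kN.
ΣF_x = 0: A_x − T·cos63° = 0 → A_x = 10.5218 × 0.45399 = 4.777 kN.
ΣF_y = 0: A_y + T·sin63° − 20 = 0 → A_y = 20 − 10.5218 × 0.891007 = 10.63 kN.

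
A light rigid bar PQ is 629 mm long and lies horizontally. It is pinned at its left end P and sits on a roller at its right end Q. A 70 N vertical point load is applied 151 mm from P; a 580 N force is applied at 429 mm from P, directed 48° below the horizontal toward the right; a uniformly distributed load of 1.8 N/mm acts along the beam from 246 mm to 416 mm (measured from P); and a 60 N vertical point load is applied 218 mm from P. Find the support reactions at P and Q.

Resultant of the distributed load: 1.8 × 170 = 306 N at 331 mm from P.
Taking moments about P: Q_y·629 − 70·151 − 580·sin48°·429 − (1.8·170)·331 − 60·218 = 0 → Q_y = 309845/629 = 492.599 ≈ 492.6 N.
ΣF_y = 0: P_y + 492.599 − 70 − 580·sin48° − 1.8·170 − 60 = 0 → P_y = 374.4 N.
ΣF_x = 0: P_x + 580·cos48° = 0 → P_x = -388.1 N.

P_x = -388.1 N, P_y = 374.4 N, Q_y = 492.6 N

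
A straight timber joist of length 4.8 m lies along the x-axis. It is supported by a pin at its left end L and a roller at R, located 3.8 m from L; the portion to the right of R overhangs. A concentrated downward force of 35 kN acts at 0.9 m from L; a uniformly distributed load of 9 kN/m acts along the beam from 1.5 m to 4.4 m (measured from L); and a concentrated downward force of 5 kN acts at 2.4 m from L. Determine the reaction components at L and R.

Resultant of the distributed load: 9 × 2.9 = 26.1 kN at 2.95 m from L.
ΣM about L: R_y·3.8 − 35·0.9 − (9·2.9)·2.95 − 5·2.4 = 0 → R_y = 120.495/3.8 = 31.7092 ≈ 31.71 kN.
ΣF_y = 0: L_y + 31.7092 − 35 − 9·2.9 − 5 = 0 → L_y = 34.39 kN.
ΣF_x = 0: no horizontal applied forces, so L_x = 0.

L_x = 0, L_y = 34.39 kN, R_y = 31.71 kN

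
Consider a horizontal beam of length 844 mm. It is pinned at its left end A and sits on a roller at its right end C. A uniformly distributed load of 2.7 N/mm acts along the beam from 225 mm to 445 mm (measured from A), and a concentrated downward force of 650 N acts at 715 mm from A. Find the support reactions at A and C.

Resultant of the distributed load: 2.7 × 220 = 594 N at 335 mm from A.
Moments about A: C_y·844 − (2.7·220)·335 − 650·715 = 0 → C_y = 663740/844 = 786.422 ≈ 786.4 N.
ΣF_y = 0: A_y + 786.422 − 2.7·220 − 650 = 0 → A_y = 457.6 N.
ΣF_x = 0: no horizontal applied forces, so A_x = 0.

A_x = 0, A_y = 457.6 N, C_y = 786.4 N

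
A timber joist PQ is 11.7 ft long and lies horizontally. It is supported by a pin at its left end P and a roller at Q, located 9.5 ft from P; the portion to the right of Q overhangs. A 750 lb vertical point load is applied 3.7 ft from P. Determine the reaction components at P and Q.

P_x = 0, P_y = 457.9 lb, Q_y = 292.1 lb

Taking moments about P: Q_y·9.5 − 750·3.7 = 0 → Q_y = 2775/9.5 = 292.105 ≈ 292.1 lb.
ΣF_y = 0: P_y + 292.105 − 750 = 0 → P_y = 457.9 lb.
ΣF_x = 0: no horizontal applied forces, so P_x = 0.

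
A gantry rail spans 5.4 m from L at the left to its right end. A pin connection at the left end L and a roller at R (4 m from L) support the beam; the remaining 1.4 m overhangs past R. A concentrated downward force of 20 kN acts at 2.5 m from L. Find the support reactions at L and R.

Taking moments about L: R_y·4 − 20·2.5 = 0 → R_y = 50/4 = 12.50 kN.
ΣF_y = 0: L_y + 12.5 − 20 = 0 → L_y = 7.500 kN.
ΣF_x = 0: no horizontal applied forces, so L_x = 0.

L_x = 0, L_y = 7.500 kN, R_y = 12.50 kN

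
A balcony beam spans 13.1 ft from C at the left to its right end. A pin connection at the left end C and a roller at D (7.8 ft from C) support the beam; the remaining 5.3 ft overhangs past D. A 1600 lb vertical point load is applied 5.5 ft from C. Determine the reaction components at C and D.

C_x = 0, C_y = 471.8 lb, D_y = 1128 lb

Moments about C: D_y·7.8 − 1600·5.5 = 0 → D_y = 8800/7.8 = 1128.21 ≈ 1128 lb.
ΣF_y = 0: C_y + 1128.21 − 1600 = 0 → C_y = 471.8 lb.
ΣF_x = 0: no horizontal applied forces, so C_x = 0.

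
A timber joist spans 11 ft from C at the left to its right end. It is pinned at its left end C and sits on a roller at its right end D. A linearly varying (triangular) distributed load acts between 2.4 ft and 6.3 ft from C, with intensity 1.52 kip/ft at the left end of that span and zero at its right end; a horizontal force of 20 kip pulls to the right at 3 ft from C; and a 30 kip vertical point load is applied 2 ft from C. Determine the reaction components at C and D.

Resultant of the triangular load: ½ × 1.52 × 3.9 = 2.964 kip, acting at 3.7 ft from C (one-third of the span from the peak).
Moments about C: D_y·11 − (½·1.52·3.9)·3.7 − 30·2 = 0 → D_y = 70.9668/11 = 6.45153 ≈ 6.452 kip.
ΣF_y = 0: C_y + 6.45153 − ½·1.52·3.9 − 30 = 0 → C_y = 26.51 kip.
ΣF_x = 0: C_x + 20 = 0 → C_x = -20.00 kip.

C_x = -20.00 kip, C_y = 26.51 kip, D_y = 6.452 kip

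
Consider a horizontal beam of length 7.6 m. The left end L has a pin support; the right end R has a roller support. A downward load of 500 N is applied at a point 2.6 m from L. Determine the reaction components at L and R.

Taking moments about L: R_y·7.6 − 500·2.6 = 0 → R_y = 1300/7.6 = 171.053 ≈ 171.1 N.
ΣF_y = 0: L_y + 171.053 − 500 = 0 → L_y = 328.9 N.
ΣF_x = 0: no horizontal applied forces, so L_x = 0.

L_x = 0, L_y = 328.9 N, R_y = 171.1 N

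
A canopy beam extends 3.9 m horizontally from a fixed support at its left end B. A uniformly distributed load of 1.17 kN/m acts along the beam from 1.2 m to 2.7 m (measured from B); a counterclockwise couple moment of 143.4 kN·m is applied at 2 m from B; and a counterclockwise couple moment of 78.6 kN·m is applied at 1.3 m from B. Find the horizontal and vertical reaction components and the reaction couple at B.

Resultant of the distributed load: 1.17 × 1.5 = 1.755 kN at 1.95 m from B.
ΣF_x = 0: B_x = 0.
ΣF_y = 0: B_y − 1.17·1.5 = 0 → B_y = 1.755 kN.
ΣM about B: M_B − (1.17·1.5)·1.95 + 143.4 + 78.6 = 0 → M_B = -218.6 kN·m.

B_x = 0, B_y = 1.755 kN, M_B = -218.6 kN·m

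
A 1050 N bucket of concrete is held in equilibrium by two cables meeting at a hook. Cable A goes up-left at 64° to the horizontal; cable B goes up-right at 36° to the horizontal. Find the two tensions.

ΣF_x = 0: −T_A·cos64° + T_B·cos36° = 0 → T_B = 0.541857·T_A.
ΣF_y = 0: T_A·sin64° + T_B·sin36° = 1050.
Substitute: T_A·(0.898794 + 0.541857·0.587785) = 1050 → T_A = 862.572 ≈ 862.6 N.
Then T_B = 0.541857 × 862.572 = 467.4 N.

T_A = 862.6 N, T_B = 467.4 N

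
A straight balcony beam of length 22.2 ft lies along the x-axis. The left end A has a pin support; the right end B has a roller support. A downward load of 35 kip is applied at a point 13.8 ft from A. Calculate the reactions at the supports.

ΣM about A: B_y·22.2 − 35·13.8 = 0 → B_y = 483/22.2 = 21.7568 ≈ 21.76 kip.
ΣF_y = 0: A_y + 21.7568 − 35 = 0 → A_y = 13.24 kip.
ΣF_x = 0: no horizontal applied forces, so A_x = 0.

A_x = 0, A_y = 13.24 kip, B_y = 21.76 kip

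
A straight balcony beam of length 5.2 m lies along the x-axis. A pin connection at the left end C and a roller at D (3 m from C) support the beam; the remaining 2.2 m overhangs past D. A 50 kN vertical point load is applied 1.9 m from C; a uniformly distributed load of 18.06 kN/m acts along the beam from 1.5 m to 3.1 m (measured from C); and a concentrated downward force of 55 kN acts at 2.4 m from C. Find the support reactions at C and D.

C_x = 0, C_y = 36.08 kN, D_y = 97.82 kN

Resultant of the distributed load: 18.06 × 1.6 = 28.896 kN at 2.3 m from C.
Moments about C: D_y·3 − 50·1.9 − (18.06·1.6)·2.3 − 55·2.4 = 0 → D_y = 293.4608/3 = 97.8203 ≈ 97.82 kN.
ΣF_y = 0: C_y + 97.8203 − 50 − 18.06·1.6 − 55 = 0 → C_y = 36.08 kN.
ΣF_x = 0: no horizontal applied forces, so C_x = 0.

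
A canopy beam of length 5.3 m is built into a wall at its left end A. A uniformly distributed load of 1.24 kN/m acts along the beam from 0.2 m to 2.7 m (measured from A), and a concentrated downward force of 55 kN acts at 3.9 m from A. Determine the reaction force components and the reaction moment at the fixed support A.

A_x = 0, A_y = 58.10 kN, M_A = 219.0 kN·m

Resultant of the distributed load: 1.24 × 2.5 = 3.1 kN at 1.45 m from A.
ΣF_x = 0: A_x = 0.
ΣF_y = 0: A_y − 1.24·2.5 − 55 = 0 → A_y = 58.10 kN.
ΣM about A: M_A − (1.24·2.5)·1.45 − 55·3.9 = 0 → M_A = 219.0 kN·m.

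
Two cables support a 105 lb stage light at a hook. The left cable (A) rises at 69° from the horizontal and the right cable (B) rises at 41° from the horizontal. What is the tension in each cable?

T_A = 84.33 lb, T_B = 40.04 lb

ΣF_x = 0: −T_A·cos69° + T_B·cos41° = 0 → T_B = 0.474842·T_A.
ΣF_y = 0: T_A·sin69° + T_B·sin41° = 105.
Substitute: T_A·(0.93358 + 0.474842·0.656059) = 105 → T_A = 84.3303 ≈ 84.33 lb.
Then T_B = 0.474842 × 84.3303 = 40.04 lb.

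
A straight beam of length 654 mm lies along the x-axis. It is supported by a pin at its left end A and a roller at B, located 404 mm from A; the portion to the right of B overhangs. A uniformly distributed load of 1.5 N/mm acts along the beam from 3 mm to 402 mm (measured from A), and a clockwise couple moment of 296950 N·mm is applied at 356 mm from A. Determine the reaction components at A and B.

Resultant of the distributed load: 1.5 × 399 = 598.5 N at 202.5 mm from A.
ΣM about A: B_y·404 − (1.5·399)·202.5 − 296950 = 0 → B_y = 418146.25/404 = 1035.02 ≈ 1035 N.
ΣF_y = 0: A_y + 1035.02 − 1.5·399 = 0 → A_y = -436.5 N.
ΣF_x = 0: no horizontal applied forces, so A_x = 0.

A_x = 0, A_y = -436.5 N, B_y = 1035 N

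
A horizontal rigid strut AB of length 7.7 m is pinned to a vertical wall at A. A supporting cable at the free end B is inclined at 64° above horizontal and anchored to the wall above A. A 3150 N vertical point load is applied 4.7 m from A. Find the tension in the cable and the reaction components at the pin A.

T = 2139 N, A_x = 937.8 N, A_y = 1227 N

ΣM about A: T·sin64°·7.7 − 3150·4.7 = 0 → T = 14805/(7.7·0.898794) = 2139.23 ≈ 2139 N.
ΣF_x = 0: A_x − T·cos64° = 0 → A_x = 2139.23 × 0.438371 = 937.8 N.
ΣF_y = 0: A_y + T·sin64° − 3150 = 0 → A_y = 3150 − 2139.23 × 0.898794 = 1227 N.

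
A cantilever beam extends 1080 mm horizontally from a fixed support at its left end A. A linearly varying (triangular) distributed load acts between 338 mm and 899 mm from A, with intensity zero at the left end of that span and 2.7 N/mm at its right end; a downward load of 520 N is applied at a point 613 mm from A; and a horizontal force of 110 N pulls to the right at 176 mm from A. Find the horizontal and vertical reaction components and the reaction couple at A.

A_x = -110.0 N, A_y = 1277 N, M_A = 858000 N·mm

Resultant of the triangular load: ½ × 2.7 × 561 = 757.35 N, acting at 712 mm from A (one-third of the span from the peak).
ΣF_x = 0: A_x + 110 = 0 → A_x = -110.0 N.
ΣF_y = 0: A_y − ½·2.7·561 − 520 = 0 → A_y = 1277 N.
ΣM about A: M_A − (½·2.7·561)·712 − 520·613 = 0 → M_A = 858000 N·mm.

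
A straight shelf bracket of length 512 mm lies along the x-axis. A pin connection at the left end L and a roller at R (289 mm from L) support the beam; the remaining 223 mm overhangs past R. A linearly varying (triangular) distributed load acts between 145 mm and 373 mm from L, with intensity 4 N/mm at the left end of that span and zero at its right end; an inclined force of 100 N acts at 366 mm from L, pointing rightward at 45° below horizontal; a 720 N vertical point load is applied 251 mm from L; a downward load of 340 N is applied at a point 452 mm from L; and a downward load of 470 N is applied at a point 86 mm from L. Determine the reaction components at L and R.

Resultant of the triangular load: ½ × 4 × 228 = 456 N, acting at 221 mm from L (one-third of the span from the peak).
Moments about L: R_y·289 − (½·4·228)·221 − 100·sin45°·366 − 720·251 − 340·452 − 470·86 = 0 → R_y = 501476/289 = 1735.21 ≈ 1735 N.
ΣF_y = 0: L_y + 1735.21 − ½·4·228 − 100·sin45° − 720 − 340 − 470 = 0 → L_y = 321.5 N.
ΣF_x = 0: L_x + 100·cos45° = 0 → L_x = -70.71 N.

L_x = -70.71 N, L_y = 321.5 N, R_y = 1735 N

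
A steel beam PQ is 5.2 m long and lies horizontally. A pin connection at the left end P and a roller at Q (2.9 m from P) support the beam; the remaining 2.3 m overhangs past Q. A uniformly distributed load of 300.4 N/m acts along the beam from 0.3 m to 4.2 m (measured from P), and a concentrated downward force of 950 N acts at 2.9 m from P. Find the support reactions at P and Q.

P_x = 0, P_y = 262.6 N, Q_y = 1859 N

Resultant of the distributed load: 300.4 × 3.9 = 1171.56 N at 2.25 m from P.
Taking moments about P: Q_y·2.9 − (300.4·3.9)·2.25 − 950·2.9 = 0 → Q_y = 5391.01/2.9 = 1858.97 ≈ 1859 N.
ΣF_y = 0: P_y + 1858.97 − 300.4·3.9 − 950 = 0 → P_y = 262.6 N.
ΣF_x = 0: no horizontal applied forces, so P_x = 0.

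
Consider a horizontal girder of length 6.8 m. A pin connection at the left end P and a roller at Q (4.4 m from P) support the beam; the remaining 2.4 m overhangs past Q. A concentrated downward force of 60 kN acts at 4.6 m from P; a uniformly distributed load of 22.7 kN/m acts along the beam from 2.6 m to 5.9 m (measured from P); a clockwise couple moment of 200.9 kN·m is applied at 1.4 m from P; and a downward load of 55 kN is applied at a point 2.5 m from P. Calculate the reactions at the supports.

P_x = 0, P_y = -22.08 kN, Q_y = 212.0 kN

Resultant of the distributed load: 22.7 × 3.3 = 74.91 kN at 4.25 m from P.
Taking moments about P: Q_y·4.4 − 60·4.6 − (22.7·3.3)·4.25 − 200.9 − 55·2.5 = 0 → Q_y = 932.7675/4.4 = 211.993 ≈ 212.0 kN.
ΣF_y = 0: P_y + 211.993 − 60 − 22.7·3.3 − 55 = 0 → P_y = -22.08 kN.
ΣF_x = 0: no horizontal applied forces, so P_x = 0.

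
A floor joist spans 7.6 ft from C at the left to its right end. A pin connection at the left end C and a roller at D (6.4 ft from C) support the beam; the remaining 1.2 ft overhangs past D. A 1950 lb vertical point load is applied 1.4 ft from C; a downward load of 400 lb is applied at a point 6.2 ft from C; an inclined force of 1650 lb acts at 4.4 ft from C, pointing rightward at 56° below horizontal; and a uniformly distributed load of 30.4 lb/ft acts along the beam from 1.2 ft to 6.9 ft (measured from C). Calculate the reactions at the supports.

Resultant of the distributed load: 30.4 × 5.7 = 173.28 lb at 4.05 ft from C.
ΣM about C: D_y·6.4 − 1950·1.4 − 400·6.2 − 1650·sin56°·4.4 − (30.4·5.7)·4.05 = 0 → D_y = 11930.6/6.4 = 1864.16 ≈ 1864 lb.
ΣF_y = 0: C_y + 1864.16 − 1950 − 400 − 1650·sin56° − 30.4·5.7 = 0 → C_y = 2027 lb.
ΣF_x = 0: C_x + 1650·cos56° = 0 → C_x = -922.7 lb.

C_x = -922.7 lb, C_y = 2027 lb, D_y = 1864 lb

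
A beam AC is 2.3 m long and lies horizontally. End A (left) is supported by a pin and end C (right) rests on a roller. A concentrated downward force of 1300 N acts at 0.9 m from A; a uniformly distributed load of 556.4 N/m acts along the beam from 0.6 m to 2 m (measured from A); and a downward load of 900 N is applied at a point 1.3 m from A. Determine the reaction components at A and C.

A_x = 0, A_y = 1521 N, C_y = 1458 N

Resultant of the distributed load: 556.4 × 1.4 = 778.96 N at 1.3 m from A.
Moments about A: C_y·2.3 − 1300·0.9 − (556.4·1.4)·1.3 − 900·1.3 = 0 → C_y = 3352.648/2.3 = 1457.67 ≈ 1458 N.
ΣF_y = 0: A_y + 1457.67 − 1300 − 556.4·1.4 − 900 = 0 → A_y = 1521 N.
ΣF_x = 0: no horizontal applied forces, so A_x = 0.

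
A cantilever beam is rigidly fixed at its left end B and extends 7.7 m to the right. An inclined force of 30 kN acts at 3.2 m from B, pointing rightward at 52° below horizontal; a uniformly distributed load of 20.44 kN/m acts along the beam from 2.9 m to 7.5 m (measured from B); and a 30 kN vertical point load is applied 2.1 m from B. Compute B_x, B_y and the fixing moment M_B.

Resultant of the distributed load: 20.44 × 4.6 = 94.024 kN at 5.2 m from B.
ΣF_x = 0: B_x + 30·cos52° = 0 → B_x = -18.47 kN.
ΣF_y = 0: B_y − 30·sin52° − 20.44·4.6 − 30 = 0 → B_y = 147.7 kN.
ΣM about B: M_B − 30·sin52°·3.2 − (20.44·4.6)·5.2 − 30·2.1 = 0 → M_B = 627.6 kN·m.

B_x = -18.47 kN, B_y = 147.7 kN, M_B = 627.6 kN·m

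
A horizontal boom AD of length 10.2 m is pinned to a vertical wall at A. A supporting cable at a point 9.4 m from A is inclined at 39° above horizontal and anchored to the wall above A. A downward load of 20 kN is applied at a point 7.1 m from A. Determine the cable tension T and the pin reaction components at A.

ΣM about A: T·sin39°·9.4 − 20·7.1 = 0 → T = 142/(9.4·0.62932) = 24.0043 ≈ 24.00 kN.
ΣF_x = 0: A_x − T·cos39° = 0 → A_x = 24.0043 × 0.777146 = 18.65 kN.
ΣF_y = 0: A_y + T·sin39° − 20 = 0 → A_y = 20 − 24.0043 × 0.62932 = 4.894 kN.

T = 24.00 kN, A_x = 18.65 kN, A_y = 4.894 kN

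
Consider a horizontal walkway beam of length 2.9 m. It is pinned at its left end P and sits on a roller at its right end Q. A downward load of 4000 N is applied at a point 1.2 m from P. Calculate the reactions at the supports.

P_x = 0, P_y = 2345 N, Q_y = 1655 N

ΣM about P: Q_y·2.9 − 4000·1.2 = 0 → Q_y = 4800/2.9 = 1655.17 ≈ 1655 N.
ΣF_y = 0: P_y + 1655.17 − 4000 = 0 → P_y = 2345 N.
ΣF_x = 0: no horizontal applied forces, so P_x = 0.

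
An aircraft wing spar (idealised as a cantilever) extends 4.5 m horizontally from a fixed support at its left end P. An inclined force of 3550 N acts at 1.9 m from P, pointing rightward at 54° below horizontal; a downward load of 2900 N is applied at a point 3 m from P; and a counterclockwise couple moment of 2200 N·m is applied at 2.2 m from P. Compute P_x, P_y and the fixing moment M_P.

P_x = -2087 N, P_y = 5772 N, M_P = 11960 N·m

ΣF_x = 0: P_x + 3550·cos54° = 0 → P_x = -2087 N.
ΣF_y = 0: P_y − 3550·sin54° − 2900 = 0 → P_y = 5772 N.
ΣM about P: M_P − 3550·sin54°·1.9 − 2900·3 + 2200 = 0 → M_P = 11960 N·m.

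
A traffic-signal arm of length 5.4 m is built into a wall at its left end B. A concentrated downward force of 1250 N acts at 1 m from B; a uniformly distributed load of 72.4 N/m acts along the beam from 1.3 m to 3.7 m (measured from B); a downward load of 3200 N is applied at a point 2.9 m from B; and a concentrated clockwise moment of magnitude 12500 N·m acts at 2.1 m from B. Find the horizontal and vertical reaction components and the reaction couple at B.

B_x = 0, B_y = 4624 N, M_B = 23460 N·m

Resultant of the distributed load: 72.4 × 2.4 = 173.76 N at 2.5 m from B.
ΣF_x = 0: B_x = 0.
ΣF_y = 0: B_y − 1250 − 72.4·2.4 − 3200 = 0 → B_y = 4624 N.
ΣM about B: M_B − 1250·1 − (72.4·2.4)·2.5 − 3200·2.9 − 12500 = 0 → M_B = 23460 N·m.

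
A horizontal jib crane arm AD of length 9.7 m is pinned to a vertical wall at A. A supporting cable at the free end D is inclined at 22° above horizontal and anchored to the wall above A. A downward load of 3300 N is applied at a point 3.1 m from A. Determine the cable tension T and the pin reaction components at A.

T = 2815 N, A_x = 2610 N, A_y = 2245 N

ΣM about A: T·sin22°·9.7 − 3300·3.1 = 0 → T = 10230/(9.7·0.374607) = 2815.32 ≈ 2815 N.
ΣF_x = 0: A_x − T·cos22° = 0 → A_x = 2815.32 × 0.927184 = 2610 N.
ΣF_y = 0: A_y + T·sin22° − 3300 = 0 → A_y = 3300 − 2815.32 × 0.374607 = 2245 N.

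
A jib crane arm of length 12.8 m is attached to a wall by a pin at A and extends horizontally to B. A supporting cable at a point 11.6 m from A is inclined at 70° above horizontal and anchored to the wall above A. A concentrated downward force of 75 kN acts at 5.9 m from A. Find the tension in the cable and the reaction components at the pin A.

ΣM about A: T·sin70°·11.6 − 75·5.9 = 0 → T = 442.5/(11.6·0.939693) = 40.5947 ≈ 40.59 kN.
ΣF_x = 0: A_x − T·cos70° = 0 → A_x = 40.5947 × 0.34202 = 13.88 kN.
ΣF_y = 0: A_y + T·sin70° − 75 = 0 → A_y = 75 − 40.5947 × 0.939693 = 36.85 kN.

T = 40.59 kN, A_x = 13.88 kN, A_y = 36.85 kN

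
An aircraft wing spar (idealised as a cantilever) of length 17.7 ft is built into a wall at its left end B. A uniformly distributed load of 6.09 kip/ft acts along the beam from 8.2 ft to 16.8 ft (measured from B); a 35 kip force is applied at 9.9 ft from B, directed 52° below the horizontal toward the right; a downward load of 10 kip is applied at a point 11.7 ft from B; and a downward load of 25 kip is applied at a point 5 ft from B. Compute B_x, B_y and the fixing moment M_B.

Resultant of the distributed load: 6.09 × 8.6 = 52.374 kip at 12.5 ft from B.
ΣF_x = 0: B_x + 35·cos52° = 0 → B_x = -21.55 kip.
ΣF_y = 0: B_y − 6.09·8.6 − 35·sin52° − 10 − 25 = 0 → B_y = 115.0 kip.
ΣM about B: M_B − (6.09·8.6)·12.5 − 35·sin52°·9.9 − 10·11.7 − 25·5 = 0 → M_B = 1170 kip·ft.

B_x = -21.55 kip, B_y = 115.0 kip, M_B = 1170 kip·ft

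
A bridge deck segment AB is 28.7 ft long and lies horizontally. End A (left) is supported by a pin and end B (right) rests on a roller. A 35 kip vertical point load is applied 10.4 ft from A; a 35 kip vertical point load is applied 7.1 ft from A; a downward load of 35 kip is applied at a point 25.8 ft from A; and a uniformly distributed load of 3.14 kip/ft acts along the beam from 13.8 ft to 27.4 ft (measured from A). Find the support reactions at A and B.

Resultant of the distributed load: 3.14 × 13.6 = 42.704 kip at 20.6 ft from A.
Taking moments about A: B_y·28.7 − 35·10.4 − 35·7.1 − 35·25.8 − (3.14·13.6)·20.6 = 0 → B_y = 2395.2024/28.7 = 83.4565 ≈ 83.46 kip.
ΣF_y = 0: A_y + 83.4565 − 35 − 35 − 35 − 3.14·13.6 = 0 → A_y = 64.25 kip.
ΣF_x = 0: no horizontal applied forces, so A_x = 0.

A_x = 0, A_y = 64.25 kip, B_y = 83.46 kip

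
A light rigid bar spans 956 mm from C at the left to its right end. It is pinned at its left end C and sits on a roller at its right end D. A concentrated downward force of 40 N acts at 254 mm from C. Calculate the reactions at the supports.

C_x = 0, C_y = 29.37 N, D_y = 10.63 N

Taking moments about C: D_y·956 − 40·254 = 0 → D_y = 10160/956 = 10.6276 ≈ 10.63 N.
ΣF_y = 0: C_y + 10.6276 − 40 = 0 → C_y = 29.37 N.
ΣF_x = 0: no horizontal applied forces, so C_x = 0.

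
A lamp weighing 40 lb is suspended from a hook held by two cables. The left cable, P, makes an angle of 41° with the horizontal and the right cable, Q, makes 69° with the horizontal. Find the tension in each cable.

T_P = 15.25 lb, T_Q = 32.13 lb

ΣF_x = 0: −T_P·cos41° + T_Q·cos69° = 0 → T_Q = 2.10596·T_P.
ΣF_y = 0: T_P·sin41° + T_Q·sin69° = 40.
Substitute: T_P·(0.656059 + 2.10596·0.93358) = 40 → T_P = 15.2547 ≈ 15.25 lb.
Then T_Q = 2.10596 × 15.2547 = 32.13 lb.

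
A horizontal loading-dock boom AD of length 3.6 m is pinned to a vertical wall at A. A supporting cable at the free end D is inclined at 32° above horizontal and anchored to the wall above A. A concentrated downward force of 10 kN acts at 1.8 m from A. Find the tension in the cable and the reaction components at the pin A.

ΣM about A: T·sin32°·3.6 − 10·1.8 = 0 → T = 18/(3.6·0.529919) = 9.4354 ≈ 9.435 kN.
ΣF_x = 0: A_x − T·cos32° = 0 → A_x = 9.4354 × 0.848048 = 8.002 kN.
ΣF_y = 0: A_y + T·sin32° − 10 = 0 → A_y = 10 − 9.4354 × 0.529919 = 5.000 kN.

T = 9.435 kN, A_x = 8.002 kN, A_y = 5.000 kN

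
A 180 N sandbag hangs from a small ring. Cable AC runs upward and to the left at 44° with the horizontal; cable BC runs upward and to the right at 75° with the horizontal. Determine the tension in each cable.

T_AC = 53.27 N, T_BC = 148.0 N

ΣF_x = 0: −T_AC·cos44° + T_BC·cos75° = 0 → T_BC = 2.77932·T_AC.
ΣF_y = 0: T_AC·sin44° + T_BC·sin75° = 180.
Substitute: T_AC·(0.694658 + 2.77932·0.965926) = 180 → T_AC = 53.2659 ≈ 53.27 N.
Then T_BC = 2.77932 × 53.2659 = 148.0 N.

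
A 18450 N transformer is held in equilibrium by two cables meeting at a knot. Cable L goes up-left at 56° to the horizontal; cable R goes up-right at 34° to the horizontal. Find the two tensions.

ΣF_x = 0: −T_L·cos56° + T_R·cos34° = 0 → T_R = 0.674509·T_L.
ΣF_y = 0: T_L·sin56° + T_R·sin34° = 18450.
Substitute: T_L·(0.829038 + 0.674509·0.559193) = 18450 → T_L = 15295.7 ≈ 15300 N.
Then T_R = 0.674509 × 15295.7 = 10320 N.

T_L = 15300 N, T_R = 10320 N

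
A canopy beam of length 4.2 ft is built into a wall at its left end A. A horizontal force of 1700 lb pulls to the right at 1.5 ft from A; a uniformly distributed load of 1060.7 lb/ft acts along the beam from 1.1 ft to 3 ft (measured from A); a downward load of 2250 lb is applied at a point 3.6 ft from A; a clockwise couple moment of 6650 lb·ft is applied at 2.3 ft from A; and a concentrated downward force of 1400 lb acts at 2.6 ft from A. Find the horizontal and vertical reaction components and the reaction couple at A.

A_x = -1700 lb, A_y = 5665 lb, M_A = 22520 lb·ft

Resultant of the distributed load: 1060.7 × 1.9 = 2015.33 lb at 2.05 ft from A.
ΣF_x = 0: A_x + 1700 = 0 → A_x = -1700 lb.
ΣF_y = 0: A_y − 1060.7·1.9 − 2250 − 1400 = 0 → A_y = 5665 lb.
ΣM about A: M_A − (1060.7·1.9)·2.05 − 2250·3.6 − 6650 − 1400·2.6 = 0 → M_A = 22520 lb·ft.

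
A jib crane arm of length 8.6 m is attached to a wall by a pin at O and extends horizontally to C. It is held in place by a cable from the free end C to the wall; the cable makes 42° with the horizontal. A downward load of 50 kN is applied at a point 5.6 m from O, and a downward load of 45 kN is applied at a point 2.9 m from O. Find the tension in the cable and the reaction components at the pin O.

T = 71.34 kN, O_x = 53.01 kN, O_y = 47.27 kN

ΣM about O: T·sin42°·8.6 − 50·5.6 − 45·2.9 = 0 → T = 410.5/(8.6·0.669131) = 71.3351 ≈ 71.34 kN.
ΣF_x = 0: O_x − T·cos42° = 0 → O_x = 71.3351 × 0.743145 = 53.01 kN.
ΣF_y = 0: O_y + T·sin42° − 50 − 45 = 0 → O_y = 95 − 71.3351 × 0.669131 = 47.27 kN.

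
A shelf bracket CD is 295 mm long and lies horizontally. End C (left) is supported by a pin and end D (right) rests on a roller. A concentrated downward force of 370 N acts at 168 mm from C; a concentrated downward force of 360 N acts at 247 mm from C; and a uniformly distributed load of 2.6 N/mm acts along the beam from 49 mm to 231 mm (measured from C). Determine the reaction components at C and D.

C_x = 0, C_y = 466.5 N, D_y = 736.7 N

Resultant of the distributed load: 2.6 × 182 = 473.2 N at 140 mm from C.
Taking moments about C: D_y·295 − 370·168 − 360·247 − (2.6·182)·140 = 0 → D_y = 217328/295 = 736.705 ≈ 736.7 N.
ΣF_y = 0: C_y + 736.705 − 370 − 360 − 2.6·182 = 0 → C_y = 466.5 N.
ΣF_x = 0: no horizontal applied forces, so C_x = 0.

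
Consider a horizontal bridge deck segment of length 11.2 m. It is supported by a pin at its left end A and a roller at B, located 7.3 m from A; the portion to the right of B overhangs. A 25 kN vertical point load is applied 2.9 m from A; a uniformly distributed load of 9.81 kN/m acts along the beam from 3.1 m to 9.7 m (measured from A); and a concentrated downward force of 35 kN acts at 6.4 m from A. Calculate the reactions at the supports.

Resultant of the distributed load: 9.81 × 6.6 = 64.746 kN at 6.4 m from A.
Moments about A: B_y·7.3 − 25·2.9 − (9.81·6.6)·6.4 − 35·6.4 = 0 → B_y = 710.8744/7.3 = 97.3801 ≈ 97.38 kN.
ΣF_y = 0: A_y + 97.3801 − 25 − 9.81·6.6 − 35 = 0 → A_y = 27.37 kN.
ΣF_x = 0: no horizontal applied forces, so A_x = 0.

A_x = 0, A_y = 27.37 kN, B_y = 97.38 kN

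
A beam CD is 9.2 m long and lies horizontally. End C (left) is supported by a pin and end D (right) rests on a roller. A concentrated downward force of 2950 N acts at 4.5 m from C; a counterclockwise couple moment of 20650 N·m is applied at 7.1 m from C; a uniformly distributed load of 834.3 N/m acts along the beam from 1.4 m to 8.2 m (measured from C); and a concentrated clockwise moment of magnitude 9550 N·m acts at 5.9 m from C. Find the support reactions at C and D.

Resultant of the distributed load: 834.3 × 6.8 = 5673.24 N at 4.8 m from C.
Moments about C: D_y·9.2 − 2950·4.5 + 20650 − (834.3·6.8)·4.8 − 9550 = 0 → D_y = 29406.552/9.2 = 3196.36 ≈ 3196 N.
ΣF_y = 0: C_y + 3196.36 − 2950 − 834.3·6.8 = 0 → C_y = 5427 N.
ΣF_x = 0: no horizontal applied forces, so C_x = 0.

C_x = 0, C_y = 5427 N, D_y = 3196 N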